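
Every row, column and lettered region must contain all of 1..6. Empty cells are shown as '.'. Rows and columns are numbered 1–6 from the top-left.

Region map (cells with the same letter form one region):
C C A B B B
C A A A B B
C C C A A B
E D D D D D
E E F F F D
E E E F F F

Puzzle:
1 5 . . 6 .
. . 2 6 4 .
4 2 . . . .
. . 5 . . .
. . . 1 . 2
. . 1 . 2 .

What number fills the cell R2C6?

5

R1C6 = 3: row 1 has {1,5,6}; col 6 has {2}; region has {4,6} → only 3 remains.
R2C1 = 3: row 2 has {2,4,6}; col 1 has {1,4}; region has {1,2,4,5} → only 3 remains.
R2C2 = 1: row 2 has {2,3,4,6}; col 2 has {2,5}; region has {2,6} → only 1 remains.
R2C6 = 5: row 2 has {1,2,3,4,6}; col 6 has {2,3}; region has {3,4,6} → only 5 remains.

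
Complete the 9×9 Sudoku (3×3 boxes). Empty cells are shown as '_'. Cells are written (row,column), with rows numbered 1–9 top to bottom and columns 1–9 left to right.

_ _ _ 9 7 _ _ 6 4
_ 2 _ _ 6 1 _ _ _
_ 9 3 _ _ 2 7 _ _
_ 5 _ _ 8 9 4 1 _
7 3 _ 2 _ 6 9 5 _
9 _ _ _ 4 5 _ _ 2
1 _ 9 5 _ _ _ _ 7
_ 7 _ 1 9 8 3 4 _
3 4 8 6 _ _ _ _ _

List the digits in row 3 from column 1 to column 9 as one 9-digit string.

693452781

(1,6) = 3 (sole candidate).
(3,5) = 5: row 3 has {2,3,7,9}; col 5 has {4,6,7,8,9}; box has {1,2,3,6,7,9} → only 5 remains.
(3,8) = 8: row 3 has {2,3,5,7,9}; col 8 has {1,4,5,6}; box has {4,6,7} → only 8 remains.
(3,9) = 1: row 3 has {2,3,5,7,8,9}; col 9 has {2,4,7}; box has {4,6,7,8} → only 1 remains.
(5,5) = 1 (sole candidate).
(5,9) = 8 (sole candidate).
(6,7) = 6 (sole candidate).
(7,2) = 6 (sole candidate).
(7,6) = 4 (sole candidate).
(7,8) = 2 (sole candidate).
(9,5) = 2 (sole candidate).
(9,6) = 7 (sole candidate).
(9,8) = 9 (sole candidate).
(9,9) = 5 (sole candidate).
(2,7) = 5 (sole candidate).
(2,8) = 3 (sole candidate).
(2,9) = 9 (sole candidate).
(3,4) = 4: row 3 has {1,2,3,5,7,8,9}; col 4 has {1,2,5,6,9}; box has {1,2,3,5,6,7,9} → only 4 remains.
(4,9) = 3 (sole candidate).
(5,3) = 4 (sole candidate).
(6,3) = 1 (sole candidate).
(6,8) = 7 (sole candidate).
(7,5) = 3 (sole candidate).
(7,7) = 8 (sole candidate).
(8,9) = 6 (sole candidate).
(9,7) = 1 (sole candidate).
(1,3) = 5 (sole candidate).
(1,7) = 2 (sole candidate).
(2,3) = 7 (sole candidate).
(2,4) = 8 (sole candidate).
(3,1) = 6: row 3 has {1,2,3,4,5,7,8,9}; col 1 has {1,3,7,9}; box has {2,3,5,7,9} → only 6 remains.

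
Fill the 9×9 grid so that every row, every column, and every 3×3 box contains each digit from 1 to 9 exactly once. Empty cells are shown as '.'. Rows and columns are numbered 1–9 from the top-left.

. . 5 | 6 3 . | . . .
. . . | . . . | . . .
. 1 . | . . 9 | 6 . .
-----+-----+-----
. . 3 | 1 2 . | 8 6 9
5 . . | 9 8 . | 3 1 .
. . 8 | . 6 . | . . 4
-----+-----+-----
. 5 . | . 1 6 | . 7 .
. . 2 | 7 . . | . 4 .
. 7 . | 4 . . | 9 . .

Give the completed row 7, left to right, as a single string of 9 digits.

R4C2 = 4: row 4 has {1,2,3,6,8,9}; col 2 has {1,5,7}; box has {3,5,8} → only 4 remains.
R7C7 = 2: row 7 has {1,5,6,7}; col 7 has {3,6,8,9}; box has {4,7,9} → only 2 remains.
R9C5 = 5: row 9 has {4,7,9}; col 5 has {1,2,3,6,8}; box has {1,4,6,7} → only 5 remains.
R4C1 = 7: row 4 has {1,2,3,4,6,8,9}; col 1 has {5}; box has {3,4,5,8} → only 7 remains.
R4C6 = 5: row 4 has {1,2,3,4,6,7,8,9}; col 6 has {6,9}; box has {1,2,6,8,9} → only 5 remains.
R5C3 = 6: row 5 has {1,3,5,8,9}; col 3 has {2,3,5,8}; box has {3,4,5,7,8} → only 6 remains.
R6C4 = 3: row 6 has {4,6,8}; col 4 has {1,4,6,7,9}; box has {1,2,5,6,8,9} → only 3 remains.
R6C6 = 7: row 6 has {3,4,6,8}; col 6 has {5,6,9}; box has {1,2,3,5,6,8,9} → only 7 remains.
R6C7 = 5: row 6 has {3,4,6,7,8}; col 7 has {2,3,6,8,9}; box has {1,3,4,6,8,9} → only 5 remains.
R6C8 = 2: row 6 has {3,4,5,6,7,8}; col 8 has {1,4,6,7}; box has {1,3,4,5,6,8,9} → only 2 remains.
R7C4 = 8: row 7 has {1,2,5,6,7}; col 4 has {1,3,4,6,7,9}; box has {1,4,5,6,7} → only 8 remains.
R7C9 = 3: row 7 has {1,2,5,6,7,8}; col 9 has {4,9}; box has {2,4,7,9} → only 3 remains.
R8C5 = 9: row 8 has {2,4,7}; col 5 has {1,2,3,5,6,8}; box has {1,4,5,6,7,8} → only 9 remains.
R8C6 = 3: row 8 has {2,4,7,9}; col 6 has {5,6,7,9}; box has {1,4,5,6,7,8,9} → only 3 remains.
R8C7 = 1: row 8 has {2,3,4,7,9}; col 7 has {2,3,5,6,8,9}; box has {2,3,4,7,9} → only 1 remains.
R9C3 = 1: row 9 has {4,5,7,9}; col 3 has {2,3,5,6,8}; box has {2,5,7} → only 1 remains.
R9C6 = 2: row 9 has {1,4,5,7,9}; col 6 has {3,5,6,7,9}; box has {1,3,4,5,6,7,8,9} → only 2 remains.
R9C8 = 8: row 9 has {1,2,4,5,7,9}; col 8 has {1,2,4,6,7}; box has {1,2,3,4,7,9} → only 8 remains.
R9C9 = 6: row 9 has {1,2,4,5,7,8,9}; col 9 has {3,4,9}; box has {1,2,3,4,7,8,9} → only 6 remains.
R1C8 = 9: row 1 has {3,5,6}; col 8 has {1,2,4,6,7,8}; box has {6} → only 9 remains.
R5C2 = 2: row 5 has {1,3,5,6,8,9}; col 2 has {1,4,5,7}; box has {3,4,5,6,7,8} → only 2 remains.
R5C6 = 4: row 5 has {1,2,3,5,6,8,9}; col 6 has {2,3,5,6,7,9}; box has {1,2,3,5,6,7,8,9} → only 4 remains.
R5C9 = 7: row 5 has {1,2,3,4,5,6,8,9}; col 9 has {3,4,6,9}; box has {1,2,3,4,5,6,8,9} → only 7 remains.
R6C2 = 9: row 6 has {2,3,4,5,6,7,8}; col 2 has {1,2,4,5,7}; box has {2,3,4,5,6,7,8} → only 9 remains.
R8C9 = 5: row 8 has {1,2,3,4,7,9}; col 9 has {3,4,6,7,9}; box has {1,2,3,4,6,7,8,9} → only 5 remains.
R9C1 = 3: row 9 has {1,2,4,5,6,7,8,9}; col 1 has {5,7}; box has {1,2,5,7} → only 3 remains.
R1C2 = 8: row 1 has {3,5,6,9}; col 2 has {1,2,4,5,7,9}; box has {1,5} → only 8 remains.
R1C6 = 1: row 1 has {3,5,6,8,9}; col 6 has {2,3,4,5,6,7,9}; box has {3,6,9} → only 1 remains.
R1C9 = 2: row 1 has {1,3,5,6,8,9}; col 9 has {3,4,5,6,7,9}; box has {6,9} → only 2 remains.
R2C6 = 8: row 2 has {}; col 6 has {1,2,3,4,5,6,7,9}; box has {1,3,6,9} → only 8 remains.
R2C9 = 1: row 2 has {8}; col 9 has {2,3,4,5,6,7,9}; box has {2,6,9} → only 1 remains.
R3C9 = 8: row 3 has {1,6,9}; col 9 has {1,2,3,4,5,6,7,9}; box has {1,2,6,9} → only 8 remains.
R6C1 = 1: row 6 has {2,3,4,5,6,7,8,9}; col 1 has {3,5,7}; box has {2,3,4,5,6,7,8,9} → only 1 remains.
R8C2 = 6: row 8 has {1,2,3,4,5,7,9}; col 2 has {1,2,4,5,7,8,9}; box has {1,2,3,5,7} → only 6 remains.
R1C1 = 4: row 1 has {1,2,3,5,6,8,9}; col 1 has {1,3,5,7}; box has {1,5,8} → only 4 remains.
R1C7 = 7: row 1 has {1,2,3,4,5,6,8,9}; col 7 has {1,2,3,5,6,8,9}; box has {1,2,6,8,9} → only 7 remains.
R2C2 = 3: row 2 has {1,8}; col 2 has {1,2,4,5,6,7,8,9}; box has {1,4,5,8} → only 3 remains.
R2C7 = 4: row 2 has {1,3,8}; col 7 has {1,2,3,5,6,7,8,9}; box has {1,2,6,7,8,9} → only 4 remains.
R2C8 = 5: row 2 has {1,3,4,8}; col 8 has {1,2,4,6,7,8,9}; box has {1,2,4,6,7,8,9} → only 5 remains.
R3C1 = 2: row 3 has {1,6,8,9}; col 1 has {1,3,4,5,7}; box has {1,3,4,5,8} → only 2 remains.
R3C3 = 7: row 3 has {1,2,6,8,9}; col 3 has {1,2,3,5,6,8}; box has {1,2,3,4,5,8} → only 7 remains.
R3C4 = 5: row 3 has {1,2,6,7,8,9}; col 4 has {1,3,4,6,7,8,9}; box has {1,3,6,8,9} → only 5 remains.
R3C5 = 4: row 3 has {1,2,5,6,7,8,9}; col 5 has {1,2,3,5,6,8,9}; box has {1,3,5,6,8,9} → only 4 remains.
R3C8 = 3: row 3 has {1,2,4,5,6,7,8,9}; col 8 has {1,2,4,5,6,7,8,9}; box has {1,2,4,5,6,7,8,9} → only 3 remains.
R7C1 = 9: row 7 has {1,2,3,5,6,7,8}; col 1 has {1,2,3,4,5,7}; box has {1,2,3,5,6,7} → only 9 remains.
R7C3 = 4: row 7 has {1,2,3,5,6,7,8,9}; col 3 has {1,2,3,5,6,7,8}; box has {1,2,3,5,6,7,9} → only 4 remains.

954816273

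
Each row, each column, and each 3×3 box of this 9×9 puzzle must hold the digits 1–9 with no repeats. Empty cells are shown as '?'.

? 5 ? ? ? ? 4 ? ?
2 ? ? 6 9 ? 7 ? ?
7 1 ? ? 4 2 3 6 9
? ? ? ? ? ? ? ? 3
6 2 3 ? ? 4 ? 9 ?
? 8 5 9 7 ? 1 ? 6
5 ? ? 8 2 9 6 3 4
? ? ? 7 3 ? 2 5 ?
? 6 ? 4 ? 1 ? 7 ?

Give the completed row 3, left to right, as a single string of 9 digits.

718542369

r3c3 = 8: row 3 has {1,2,3,4,6,7,9}; col 3 has {3,5}; box has {1,2,5,7} → only 8 remains.
r3c4 = 5: row 3 has {1,2,3,4,6,7,8,9}; col 4 has {4,6,7,8,9}; box has {2,4,6,9} → only 5 remains.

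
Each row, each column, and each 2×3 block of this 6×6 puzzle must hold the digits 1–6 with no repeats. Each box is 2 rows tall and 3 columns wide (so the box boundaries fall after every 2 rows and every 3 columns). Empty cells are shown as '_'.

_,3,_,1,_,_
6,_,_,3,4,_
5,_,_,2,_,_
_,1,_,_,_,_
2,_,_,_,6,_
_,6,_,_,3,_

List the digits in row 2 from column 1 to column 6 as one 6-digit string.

r1c1 = 4: row 1 has {1,3}; col 1 has {2,5,6}; box has {3,6} → only 4 remains.
r3c2 = 4: row 3 has {2,5}; col 2 has {1,3,6}; box has {1,5} → only 4 remains.
r3c5 = 1: row 3 has {2,4,5}; col 5 has {3,4,6}; box has {2} → only 1 remains.
r4c1 = 3: row 4 has {1}; col 1 has {2,4,5,6}; box has {1,4,5} → only 3 remains.
r4c5 = 5: row 4 has {1,3}; col 5 has {1,3,4,6}; box has {1,2} → only 5 remains.
r5c2 = 5: row 5 has {2,6}; col 2 has {1,3,4,6}; box has {2,6} → only 5 remains.
r5c4 = 4: row 5 has {2,5,6}; col 4 has {1,2,3}; box has {3,6} → only 4 remains.
r5c6 = 1: row 5 has {2,4,5,6}; col 6 has {}; box has {3,4,6} → only 1 remains.
r6c1 = 1: row 6 has {3,6}; col 1 has {2,3,4,5,6}; box has {2,5,6} → only 1 remains.
r6c3 = 4: row 6 has {1,3,6}; col 3 has {}; box has {1,2,5,6} → only 4 remains.
r6c4 = 5: row 6 has {1,3,4,6}; col 4 has {1,2,3,4}; box has {1,3,4,6} → only 5 remains.
r6c6 = 2: row 6 has {1,3,4,5,6}; col 6 has {1}; box has {1,3,4,5,6} → only 2 remains.
r1c5 = 2: row 1 has {1,3,4}; col 5 has {1,3,4,5,6}; box has {1,3,4} → only 2 remains.
r2c2 = 2: row 2 has {3,4,6}; col 2 has {1,3,4,5,6}; box has {3,4,6} → only 2 remains.
r2c6 = 5: row 2 has {2,3,4,6}; col 6 has {1,2}; box has {1,2,3,4} → only 5 remains.
r3c3 = 6: row 3 has {1,2,4,5}; col 3 has {4}; box has {1,3,4,5} → only 6 remains.
r3c6 = 3: row 3 has {1,2,4,5,6}; col 6 has {1,2,5}; box has {1,2,5} → only 3 remains.
r4c3 = 2: row 4 has {1,3,5}; col 3 has {4,6}; box has {1,3,4,5,6} → only 2 remains.
r4c4 = 6: row 4 has {1,2,3,5}; col 4 has {1,2,3,4,5}; box has {1,2,3,5} → only 6 remains.
r4c6 = 4: row 4 has {1,2,3,5,6}; col 6 has {1,2,3,5}; box has {1,2,3,5,6} → only 4 remains.
r5c3 = 3: row 5 has {1,2,4,5,6}; col 3 has {2,4,6}; box has {1,2,4,5,6} → only 3 remains.
r1c3 = 5: row 1 has {1,2,3,4}; col 3 has {2,3,4,6}; box has {2,3,4,6} → only 5 remains.
r1c6 = 6: row 1 has {1,2,3,4,5}; col 6 has {1,2,3,4,5}; box has {1,2,3,4,5} → only 6 remains.
r2c3 = 1: row 2 has {2,3,4,5,6}; col 3 has {2,3,4,5,6}; box has {2,3,4,5,6} → only 1 remains.

621345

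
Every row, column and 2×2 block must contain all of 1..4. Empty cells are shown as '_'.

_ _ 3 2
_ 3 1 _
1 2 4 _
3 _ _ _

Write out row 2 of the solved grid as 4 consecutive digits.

2314

r1c1 = 4: row 1 has {2,3}; col 1 has {1,3}; box has {3} → only 4 remains.
r1c2 = 1: row 1 has {2,3,4}; col 2 has {2,3}; box has {3,4} → only 1 remains.
r2c1 = 2: row 2 has {1,3}; col 1 has {1,3,4}; box has {1,3,4} → only 2 remains.
r2c4 = 4: row 2 has {1,2,3}; col 4 has {2}; box has {1,2,3} → only 4 remains.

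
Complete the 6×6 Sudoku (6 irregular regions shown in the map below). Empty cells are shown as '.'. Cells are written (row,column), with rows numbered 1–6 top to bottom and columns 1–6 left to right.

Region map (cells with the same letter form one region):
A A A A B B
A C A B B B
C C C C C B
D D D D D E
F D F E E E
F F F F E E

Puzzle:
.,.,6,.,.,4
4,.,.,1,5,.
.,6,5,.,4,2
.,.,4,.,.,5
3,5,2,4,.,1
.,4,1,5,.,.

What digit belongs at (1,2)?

(1,5) = 3: row 1 has {4,6}; col 5 has {4,5}; region has {1,2,4,5} → only 3 remains.
(2,3) = 3: row 2 has {1,4,5}; col 3 has {1,2,4,5,6}; region has {4,6} → only 3 remains.
(2,6) = 6: row 2 has {1,3,4,5}; col 6 has {1,2,4,5}; region has {1,2,3,4,5} → only 6 remains.
(3,1) = 1: row 3 has {2,4,5,6}; col 1 has {3,4}; region has {4,5,6} → only 1 remains.
(3,4) = 3: row 3 has {1,2,4,5,6}; col 4 has {1,4,5}; region has {1,4,5,6} → only 3 remains.
(5,5) = 6: row 5 has {1,2,3,4,5}; col 5 has {3,4,5}; region has {1,4,5} → only 6 remains.
(6,1) = 6: row 6 has {1,4,5}; col 1 has {1,3,4}; region has {1,2,3,4,5} → only 6 remains.
(6,5) = 2: row 6 has {1,4,5,6}; col 5 has {3,4,5,6}; region has {1,4,5,6} → only 2 remains.
(6,6) = 3: row 6 has {1,2,4,5,6}; col 6 has {1,2,4,5,6}; region has {1,2,4,5,6} → only 3 remains.
(1,4) = 2: row 1 has {3,4,6}; col 4 has {1,3,4,5}; region has {3,4,6} → only 2 remains.
(2,2) = 2: row 2 has {1,3,4,5,6}; col 2 has {4,5,6}; region has {1,3,4,5,6} → only 2 remains.
(4,1) = 2: row 4 has {4,5}; col 1 has {1,3,4,6}; region has {4,5} → only 2 remains.
(4,4) = 6: row 4 has {2,4,5}; col 4 has {1,2,3,4,5}; region has {2,4,5} → only 6 remains.
(4,5) = 1: row 4 has {2,4,5,6}; col 5 has {2,3,4,5,6}; region has {2,4,5,6} → only 1 remains.
(1,1) = 5: row 1 has {2,3,4,6}; col 1 has {1,2,3,4,6}; region has {2,3,4,6} → only 5 remains.
(1,2) = 1: row 1 has {2,3,4,5,6}; col 2 has {2,4,5,6}; region has {2,3,4,5,6} → only 1 remains.

1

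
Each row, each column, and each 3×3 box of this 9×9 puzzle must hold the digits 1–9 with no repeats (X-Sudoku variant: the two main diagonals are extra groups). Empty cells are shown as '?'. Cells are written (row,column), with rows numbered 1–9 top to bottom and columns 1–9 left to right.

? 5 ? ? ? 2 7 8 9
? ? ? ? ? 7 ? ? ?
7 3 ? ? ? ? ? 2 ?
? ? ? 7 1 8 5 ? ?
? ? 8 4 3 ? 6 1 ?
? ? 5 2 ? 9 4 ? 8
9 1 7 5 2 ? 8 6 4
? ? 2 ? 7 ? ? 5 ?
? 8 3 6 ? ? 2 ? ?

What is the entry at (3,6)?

(2,8) = 4 (sole candidate).
(3,7) = 1 (sole candidate).
(5,1) = 2 (sole candidate).
(5,6) = 5 (sole candidate).
(5,9) = 7 (sole candidate).
(6,5) = 6 (sole candidate).
(6,8) = 3 (sole candidate).
(7,6) = 3 (sole candidate).
(8,2) = 6 (sole candidate).
(9,1) = 5 (sole candidate).
(9,9) = 1 (sole candidate).
(1,5) = 4 (sole candidate).
(2,2) = 2 (sole candidate).
(2,7) = 3 (sole candidate).
(3,6) = 6: row 3 has {1,2,3,7}; col 6 has {2,3,5,7,8,9}; box has {2,4,7} → only 6 remains.

6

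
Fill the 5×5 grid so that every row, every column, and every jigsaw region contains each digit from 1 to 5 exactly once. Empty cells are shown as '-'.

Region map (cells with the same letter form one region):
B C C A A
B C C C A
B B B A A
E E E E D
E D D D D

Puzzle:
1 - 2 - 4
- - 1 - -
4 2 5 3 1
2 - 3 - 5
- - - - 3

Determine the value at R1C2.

R1C4 = 5: row 1 has {1,2,4}; col 4 has {3}; region has {1,3,4} → only 5 remains.
R2C1 = 3: row 2 has {1}; col 1 has {1,2,4}; region has {1,2,4,5} → only 3 remains.
R2C4 = 4: row 2 has {1,3}; col 4 has {3,5}; region has {1,2} → only 4 remains.
R2C5 = 2: row 2 has {1,3,4}; col 5 has {1,3,4,5}; region has {1,3,4,5} → only 2 remains.
R4C4 = 1: row 4 has {2,3,5}; col 4 has {3,4,5}; region has {2,3} → only 1 remains.
R5C1 = 5: row 5 has {3}; col 1 has {1,2,3,4}; region has {1,2,3} → only 5 remains.
R5C3 = 4: row 5 has {3,5}; col 3 has {1,2,3,5}; region has {3,5} → only 4 remains.
R5C4 = 2: row 5 has {3,4,5}; col 4 has {1,3,4,5}; region has {3,4,5} → only 2 remains.
R1C2 = 3: row 1 has {1,2,4,5}; col 2 has {2}; region has {1,2,4} → only 3 remains.

3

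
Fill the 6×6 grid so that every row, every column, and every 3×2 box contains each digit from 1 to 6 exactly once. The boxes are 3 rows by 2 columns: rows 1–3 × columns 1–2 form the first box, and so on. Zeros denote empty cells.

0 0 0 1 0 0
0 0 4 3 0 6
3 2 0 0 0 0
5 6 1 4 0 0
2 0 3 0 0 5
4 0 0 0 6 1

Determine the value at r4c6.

r1c1 = 6 (sole candidate).
r2c1 = 1 (sole candidate).
r2c2 = 5 (sole candidate).
r2c5 = 2 (sole candidate).
r3c6 = 4 (sole candidate).
r4c5 = 3 (sole candidate).
r4c6 = 2: row 4 has {1,3,4,5,6}; col 6 has {1,4,5,6}; box has {1,3,5,6} → only 2 remains.

2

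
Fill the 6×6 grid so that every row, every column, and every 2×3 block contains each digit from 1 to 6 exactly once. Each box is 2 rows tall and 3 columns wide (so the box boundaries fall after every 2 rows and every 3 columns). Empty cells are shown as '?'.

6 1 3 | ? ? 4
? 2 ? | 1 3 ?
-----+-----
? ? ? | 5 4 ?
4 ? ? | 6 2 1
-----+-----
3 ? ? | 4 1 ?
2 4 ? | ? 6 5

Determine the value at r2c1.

r1c4 = 2 (sole candidate).
r1c5 = 5 (sole candidate).
r2c1 = 5: row 2 has {1,2,3}; col 1 has {2,3,4,6}; box has {1,2,3,6} → only 5 remains.

5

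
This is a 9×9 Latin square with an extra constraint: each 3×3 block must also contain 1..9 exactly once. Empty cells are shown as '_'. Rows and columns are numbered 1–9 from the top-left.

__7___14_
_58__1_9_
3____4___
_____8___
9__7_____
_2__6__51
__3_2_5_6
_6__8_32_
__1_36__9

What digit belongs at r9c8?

r1c2 = 9 (sole candidate).
r1c5 = 5 (sole candidate).
r2c5 = 7 (sole candidate).
r3c2 = 1 (sole candidate).
r3c5 = 9 (sole candidate).
r6c3 = 4 (sole candidate).
r2c1 = 4 (hidden single in row 2).
r3c9 = 5 (hidden single in row 3).
r5c5 = 1 (hidden single in row 5).
r4c5 = 4 (sole candidate).
r4c1 = 1 (hidden single in row 4).
r8c4 = 1 (hidden single in row 8).
r7c8 = 1 (hidden single in row 7).
r8c9 = 4 (hidden single in row 8).
r5c7 = 4 (hidden single in row 5).
r9c1 = 2 (hidden single in row 9).
r1c1 = 6 (sole candidate).
r3c3 = 2 (sole candidate).
r9c4 = 5 (hidden single in row 9).
r4c3 = 5 (hidden single in row 4).
r5c3 = 6 (sole candidate).
r8c3 = 9 (sole candidate).
r8c6 = 7 (sole candidate).
r7c6 = 9 (sole candidate).
r8c1 = 5 (sole candidate).
r6c6 = 3 (sole candidate).
r7c4 = 4 (sole candidate).
r1c6 = 2 (sole candidate).
r5c6 = 5 (sole candidate).
r6c4 = 9 (sole candidate).
r4c4 = 2 (sole candidate).
r4c7 = 9 (hidden single in row 4).
r4c8 = 6 (hidden single in row 4).
r5c9 = 2 (hidden single in row 5).
r2c9 = 3 (sole candidate).
r4c9 = 7 (sole candidate).
r6c7 = 8 (sole candidate).
r9c7 = 7 (sole candidate).
r9c8 = 8: row 9 has {1,2,3,5,6,7,9}; col 8 has {1,2,4,5,6,9}; box has {1,2,3,4,5,6,7,9} → only 8 remains.

8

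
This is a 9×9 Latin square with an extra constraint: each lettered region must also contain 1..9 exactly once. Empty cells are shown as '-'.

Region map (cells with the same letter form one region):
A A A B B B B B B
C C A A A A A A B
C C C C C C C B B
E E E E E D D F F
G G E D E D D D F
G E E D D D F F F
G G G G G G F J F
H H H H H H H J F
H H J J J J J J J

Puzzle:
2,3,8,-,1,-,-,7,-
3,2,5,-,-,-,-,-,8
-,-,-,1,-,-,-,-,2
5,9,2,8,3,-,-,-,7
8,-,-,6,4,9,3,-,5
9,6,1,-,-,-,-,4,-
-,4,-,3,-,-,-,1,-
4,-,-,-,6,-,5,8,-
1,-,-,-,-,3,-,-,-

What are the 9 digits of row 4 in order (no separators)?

row 4, column 8 = 6: row 4 has {2,3,5,7,8,9}; col 8 has {1,4,7,8}; region has {4,5,7} → only 6 remains.
row 5, column 3 = 7 (sole candidate).
row 5, column 8 = 2 (sole candidate).
row 6, column 9 = 3 (sole candidate).
row 7, column 3 = 6 (sole candidate).
row 7, column 9 = 9 (sole candidate).
row 8, column 2 = 7 (sole candidate).
row 8, column 6 = 2 (sole candidate).
row 8, column 9 = 1 (sole candidate).
row 9, column 2 = 8 (sole candidate).
row 2, column 8 = 9 (sole candidate).
row 3, column 2 = 5 (sole candidate).
row 3, column 8 = 3 (sole candidate).
row 5, column 2 = 1 (sole candidate).
row 7, column 1 = 7 (sole candidate).
row 7, column 6 = 5 (sole candidate).
row 8, column 4 = 9 (sole candidate).
row 9, column 8 = 5 (sole candidate).
row 2, column 5 = 7 (sole candidate).
row 3, column 1 = 6 (sole candidate).
row 7, column 5 = 2 (sole candidate).
row 7, column 7 = 8 (sole candidate).
row 8, column 3 = 3 (sole candidate).
row 9, column 5 = 9 (sole candidate).
row 2, column 4 = 4 (sole candidate).
row 3, column 5 = 8 (sole candidate).
row 6, column 5 = 5 (sole candidate).
row 6, column 7 = 2 (sole candidate).
row 9, column 3 = 4 (sole candidate).
row 9, column 9 = 6 (sole candidate).
row 1, column 4 = 5 (sole candidate).
row 1, column 9 = 4 (sole candidate).
row 3, column 3 = 9 (sole candidate).
row 6, column 4 = 7 (sole candidate).
row 6, column 6 = 8 (sole candidate).
row 9, column 4 = 2 (sole candidate).
row 9, column 7 = 7 (sole candidate).
row 1, column 6 = 6 (sole candidate).
row 1, column 7 = 9 (sole candidate).
row 2, column 6 = 1 (sole candidate).
row 2, column 7 = 6 (sole candidate).
row 3, column 7 = 4 (sole candidate).
row 4, column 6 = 4: row 4 has {2,3,5,6,7,8,9}; col 6 has {1,2,3,5,6,8,9}; region has {2,3,5,6,7,8,9} → only 4 remains.
row 4, column 7 = 1: row 4 has {2,3,4,5,6,7,8,9}; col 7 has {2,3,4,5,6,7,8,9}; region has {2,3,4,5,6,7,8,9} → only 1 remains.

592834167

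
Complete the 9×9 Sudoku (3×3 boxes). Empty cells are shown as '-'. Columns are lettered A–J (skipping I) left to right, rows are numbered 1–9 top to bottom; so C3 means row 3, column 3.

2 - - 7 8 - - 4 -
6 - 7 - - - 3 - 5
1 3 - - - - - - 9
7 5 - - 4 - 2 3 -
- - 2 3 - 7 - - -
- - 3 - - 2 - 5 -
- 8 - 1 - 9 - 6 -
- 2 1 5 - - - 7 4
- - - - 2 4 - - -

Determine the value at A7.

B1 = 9: row 1 has {2,4,7,8}; col 2 has {2,3,5,8}; box has {1,2,3,6,7} → only 9 remains.
C1 = 5: row 1 has {2,4,7,8,9}; col 3 has {1,2,3,7}; box has {1,2,3,6,7,9} → only 5 remains.
B2 = 4: row 2 has {3,5,6,7}; col 2 has {2,3,5,8,9}; box has {1,2,3,5,6,7,9} → only 4 remains.
F2 = 1: row 2 has {3,4,5,6,7}; col 6 has {2,4,7,9}; box has {7,8} → only 1 remains.
C3 = 8: row 3 has {1,3,9}; col 3 has {1,2,3,5,7}; box has {1,2,3,4,5,6,7,9} → only 8 remains.
H3 = 2: row 3 has {1,3,8,9}; col 8 has {3,4,5,6,7}; box has {3,4,5,9} → only 2 remains.
C7 = 4: row 7 has {1,6,8,9}; col 3 has {1,2,3,5,7,8}; box has {1,2,8} → only 4 remains.
G7 = 5: row 7 has {1,4,6,8,9}; col 7 has {2,3}; box has {4,6,7} → only 5 remains.
E2 = 9: row 2 has {1,3,4,5,6,7}; col 5 has {2,4,8}; box has {1,7,8} → only 9 remains.
H2 = 8: row 2 has {1,3,4,5,6,7,9}; col 8 has {2,3,4,5,6,7}; box has {2,3,4,5,9} → only 8 remains.
A7 = 3: row 7 has {1,4,5,6,8,9}; col 1 has {1,2,6,7}; box has {1,2,4,8} → only 3 remains.

3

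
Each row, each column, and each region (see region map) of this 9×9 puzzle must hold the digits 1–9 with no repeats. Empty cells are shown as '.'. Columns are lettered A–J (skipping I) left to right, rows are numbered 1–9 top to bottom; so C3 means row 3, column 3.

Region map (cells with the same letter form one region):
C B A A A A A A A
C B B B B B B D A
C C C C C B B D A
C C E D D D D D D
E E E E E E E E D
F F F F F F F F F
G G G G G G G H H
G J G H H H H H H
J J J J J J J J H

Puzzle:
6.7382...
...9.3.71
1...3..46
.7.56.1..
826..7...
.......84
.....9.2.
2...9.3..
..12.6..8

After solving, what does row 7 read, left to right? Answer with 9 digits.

D3 = 8: row 3 has {1,3,4,6}; col 4 has {2,3,5,9}; region has {1,3,6,7} → only 8 remains.
F3 = 5: row 3 has {1,3,4,6,8}; col 6 has {2,3,6,7,9}; region has {3,9} → only 5 remains.
F4 = 8: row 4 has {1,5,6,7}; col 6 has {2,3,5,6,7,9}; region has {1,4,5,6,7} → only 8 remains.
F6 = 1: row 6 has {4,8}; col 6 has {2,3,5,6,7,8,9}; region has {4,8} → only 1 remains.
F8 = 4: row 8 has {2,3,9}; col 6 has {1,2,3,5,6,7,8,9}; region has {2,3,8,9} → only 4 remains.
B3 = 9: row 3 has {1,3,4,5,6,8}; col 2 has {2,7}; region has {1,3,6,7,8} → only 9 remains.
C3 = 2: row 3 has {1,3,4,5,6,8,9}; col 3 has {1,6,7}; region has {1,3,6,7,8,9} → only 2 remains.
G3 = 7: row 3 has {1,2,3,4,5,6,8,9}; col 7 has {1,3}; region has {3,5,9} → only 7 remains.
A4 = 4: row 4 has {1,5,6,7,8}; col 1 has {1,2,6,8}; region has {1,2,3,6,7,8,9} → only 4 remains.
A2 = 5: row 2 has {1,3,7,9}; col 1 has {1,2,4,6,8}; region has {1,2,3,4,6,7,8,9} → only 5 remains.
B1 = 1: in row 1, 1 can only go here (every other open cell in that row sees a 1).
G1 = 4: in row 1, 4 can only go here (every other open cell in that row sees a 4).
J4 = 2: in row 4, 2 can only go here (every other open cell in that row sees a 2).
H8 = 6: in column 8, 6 can only go here (every other open cell in that column sees a 6).
D8 = 1: in row 8, 1 can only go here (every other open cell in that row sees a 1).
D5 = 4: row 5 has {2,6,7,8}; col 4 has {1,2,3,5,8,9}; region has {2,6,7,8} → only 4 remains.
E7 = 1: in row 7, 1 can only go here (every other open cell in that row sees a 1).
E5 = 5: row 5 has {2,4,6,7,8}; col 5 has {1,3,6,8,9}; region has {2,4,6,7,8} → only 5 remains.
G5 = 9: row 5 has {2,4,5,6,7,8}; col 7 has {1,3,4,7}; region has {2,4,5,6,7,8} → only 9 remains.
J5 = 3: row 5 has {2,4,5,6,7,8,9}; col 9 has {1,2,4,6,8}; region has {1,2,4,5,6,7,8} → only 3 remains.
G9 = 5: row 9 has {1,2,6,8}; col 7 has {1,3,4,7,9}; region has {1,2,6} → only 5 remains.
C4 = 3: row 4 has {1,2,4,5,6,7,8}; col 3 has {1,2,6,7}; region has {2,4,5,6,7,8,9} → only 3 remains.
H4 = 9: row 4 has {1,2,3,4,5,6,7,8}; col 8 has {2,4,6,7,8}; region has {1,2,3,4,5,6,7,8} → only 9 remains.
H5 = 1: row 5 has {2,3,4,5,6,7,8,9}; col 8 has {2,4,6,7,8,9}; region has {2,3,4,5,6,7,8,9} → only 1 remains.
B8 = 8: row 8 has {1,2,3,4,6,9}; col 2 has {1,2,7,9}; region has {1,2,5,6} → only 8 remains.
C8 = 5: row 8 has {1,2,3,4,6,8,9}; col 3 has {1,2,3,6,7}; region has {1,2,9} → only 5 remains.
J8 = 7: row 8 has {1,2,3,4,5,6,8,9}; col 9 has {1,2,3,4,6,8}; region has {1,2,3,4,6,8,9} → only 7 remains.
H9 = 3: row 9 has {1,2,5,6,8}; col 8 has {1,2,4,6,7,8,9}; region has {1,2,5,6,8} → only 3 remains.
H1 = 5: row 1 has {1,2,3,4,6,7,8}; col 8 has {1,2,3,4,6,7,8,9}; region has {1,2,3,4,6,7,8} → only 5 remains.
J1 = 9: row 1 has {1,2,3,4,5,6,7,8}; col 9 has {1,2,3,4,6,7,8}; region has {1,2,3,4,5,6,7,8} → only 9 remains.
C6 = 9: row 6 has {1,4,8}; col 3 has {1,2,3,5,6,7}; region has {1,4,8} → only 9 remains.
J7 = 5: row 7 has {1,2,9}; col 9 has {1,2,3,4,6,7,8,9}; region has {1,2,3,4,6,7,8,9} → only 5 remains.
B9 = 4: row 9 has {1,2,3,5,6,8}; col 2 has {1,2,7,8,9}; region has {1,2,3,5,6,8} → only 4 remains.
E9 = 7: row 9 has {1,2,3,4,5,6,8}; col 5 has {1,3,5,6,8,9}; region has {1,2,3,4,5,6,8} → only 7 remains.
B2 = 6: row 2 has {1,3,5,7,9}; col 2 has {1,2,4,7,8,9}; region has {1,3,5,7,9} → only 6 remains.
E6 = 2: row 6 has {1,4,8,9}; col 5 has {1,3,5,6,7,8,9}; region has {1,4,8,9} → only 2 remains.
G6 = 6: row 6 has {1,2,4,8,9}; col 7 has {1,3,4,5,7,9}; region has {1,2,4,8,9} → only 6 remains.
B7 = 3: row 7 has {1,2,5,9}; col 2 has {1,2,4,6,7,8,9}; region has {1,2,5,9} → only 3 remains.
G7 = 8: row 7 has {1,2,3,5,9}; col 7 has {1,3,4,5,6,7,9}; region has {1,2,3,5,9} → only 8 remains.
A9 = 9: row 9 has {1,2,3,4,5,6,7,8}; col 1 has {1,2,4,5,6,8}; region has {1,2,3,4,5,6,7,8} → only 9 remains.
E2 = 4: row 2 has {1,3,5,6,7,9}; col 5 has {1,2,3,5,6,7,8,9}; region has {1,3,5,6,7,9} → only 4 remains.
G2 = 2: row 2 has {1,3,4,5,6,7,9}; col 7 has {1,3,4,5,6,7,8,9}; region has {1,3,4,5,6,7,9} → only 2 remains.
B6 = 5: row 6 has {1,2,4,6,8,9}; col 2 has {1,2,3,4,6,7,8,9}; region has {1,2,4,6,8,9} → only 5 remains.
D6 = 7: row 6 has {1,2,4,5,6,8,9}; col 4 has {1,2,3,4,5,8,9}; region has {1,2,4,5,6,8,9} → only 7 remains.
A7 = 7: row 7 has {1,2,3,5,8,9}; col 1 has {1,2,4,5,6,8,9}; region has {1,2,3,5,8,9} → only 7 remains.
C7 = 4: row 7 has {1,2,3,5,7,8,9}; col 3 has {1,2,3,5,6,7,9}; region has {1,2,3,5,7,8,9} → only 4 remains.
D7 = 6: row 7 has {1,2,3,4,5,7,8,9}; col 4 has {1,2,3,4,5,7,8,9}; region has {1,2,3,4,5,7,8,9} → only 6 remains.

734619825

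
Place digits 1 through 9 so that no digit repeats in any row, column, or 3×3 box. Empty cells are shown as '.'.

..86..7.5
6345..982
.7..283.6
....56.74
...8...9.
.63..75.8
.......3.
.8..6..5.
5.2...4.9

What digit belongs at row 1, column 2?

row 2, column 6 = 1: row 2 has {2,3,4,5,6,8,9}; col 6 has {6,7,8}; box has {2,5,6,8} → only 1 remains.
row 9, column 2 = 1: row 9 has {2,4,5,9}; col 2 has {3,6,7,8}; box has {2,5,8} → only 1 remains.
row 9, column 6 = 3: row 9 has {1,2,4,5,9}; col 6 has {1,6,7,8}; box has {6} → only 3 remains.
row 9, column 8 = 6: row 9 has {1,2,3,4,5,9}; col 8 has {3,5,7,8,9}; box has {3,4,5,9} → only 6 remains.
row 2, column 5 = 7: row 2 has {1,2,3,4,5,6,8,9}; col 5 has {2,5,6}; box has {1,2,5,6,8} → only 7 remains.
row 9, column 4 = 7: row 9 has {1,2,3,4,5,6,9}; col 4 has {5,6,8}; box has {3,6} → only 7 remains.
row 9, column 5 = 8: row 9 has {1,2,3,4,5,6,7,9}; col 5 has {2,5,6,7}; box has {3,6,7} → only 8 remains.
row 1, column 5 = 3: in row 1, 3 can only go here (every other open cell in that row sees a 3).
row 3, column 3 = 5: in row 3, 5 can only go here (every other open cell in that row sees a 5).
row 4, column 4 = 3: in row 4, 3 can only go here (every other open cell in that row sees a 3).
row 4, column 1 = 8: in row 4, 8 can only go here (every other open cell in that row sees an 8).
row 5, column 9 = 3: in row 5, 3 can only go here (every other open cell in that row sees a 3).
row 5, column 2 = 5: in row 5, 5 can only go here (every other open cell in that row sees a 5).
row 5, column 7 = 6: in row 5, 6 can only go here (every other open cell in that row sees a 6).
row 7, column 6 = 5: in row 7, 5 can only go here (every other open cell in that row sees a 5).
row 7, column 3 = 6: in row 7, 6 can only go here (every other open cell in that row sees a 6).
row 7, column 7 = 8: in row 7, 8 can only go here (every other open cell in that row sees an 8).
row 7, column 4 = 2: in row 7, 2 can only go here (every other open cell in that row sees a 2).
row 8, column 7 = 2: in row 8, 2 can only go here (every other open cell in that row sees a 2).
row 8, column 1 = 3: in row 8, 3 can only go here (every other open cell in that row sees a 3).
row 4, column 7 = 1: row 4 has {3,4,5,6,7,8}; col 7 has {2,3,4,5,6,7,8,9}; box has {3,4,5,6,7,8,9} → only 1 remains.
row 6, column 8 = 2: row 6 has {3,5,6,7,8}; col 8 has {3,5,6,7,8,9}; box has {1,3,4,5,6,7,8,9} → only 2 remains.
row 4, column 3 = 9: row 4 has {1,3,4,5,6,7,8}; col 3 has {2,3,4,5,6,8}; box has {3,5,6,8} → only 9 remains.
row 8, column 3 = 7: row 8 has {2,3,5,6,8}; col 3 has {2,3,4,5,6,8,9}; box has {1,2,3,5,6,8} → only 7 remains.
row 8, column 9 = 1: row 8 has {2,3,5,6,7,8}; col 9 has {2,3,4,5,6,8,9}; box has {2,3,4,5,6,8,9} → only 1 remains.
row 4, column 2 = 2: row 4 has {1,3,4,5,6,7,8,9}; col 2 has {1,3,5,6,7,8}; box has {3,5,6,8,9} → only 2 remains.
row 5, column 3 = 1: row 5 has {3,5,6,8,9}; col 3 has {2,3,4,5,6,7,8,9}; box has {2,3,5,6,8,9} → only 1 remains.
row 5, column 5 = 4: row 5 has {1,3,5,6,8,9}; col 5 has {2,3,5,6,7,8}; box has {3,5,6,7,8} → only 4 remains.
row 5, column 6 = 2: row 5 has {1,3,4,5,6,8,9}; col 6 has {1,3,5,6,7,8}; box has {3,4,5,6,7,8} → only 2 remains.
row 6, column 1 = 4: row 6 has {2,3,5,6,7,8}; col 1 has {3,5,6,8}; box has {1,2,3,5,6,8,9} → only 4 remains.
row 7, column 1 = 9: row 7 has {2,3,5,6,8}; col 1 has {3,4,5,6,8}; box has {1,2,3,5,6,7,8} → only 9 remains.
row 7, column 2 = 4: row 7 has {2,3,5,6,8,9}; col 2 has {1,2,3,5,6,7,8}; box has {1,2,3,5,6,7,8,9} → only 4 remains.
row 7, column 5 = 1: row 7 has {2,3,4,5,6,8,9}; col 5 has {2,3,4,5,6,7,8}; box has {2,3,5,6,7,8} → only 1 remains.
row 7, column 9 = 7: row 7 has {1,2,3,4,5,6,8,9}; col 9 has {1,2,3,4,5,6,8,9}; box has {1,2,3,4,5,6,8,9} → only 7 remains.
row 1, column 2 = 9: row 1 has {3,5,6,7,8}; col 2 has {1,2,3,4,5,6,7,8}; box has {3,4,5,6,7,8} → only 9 remains.

9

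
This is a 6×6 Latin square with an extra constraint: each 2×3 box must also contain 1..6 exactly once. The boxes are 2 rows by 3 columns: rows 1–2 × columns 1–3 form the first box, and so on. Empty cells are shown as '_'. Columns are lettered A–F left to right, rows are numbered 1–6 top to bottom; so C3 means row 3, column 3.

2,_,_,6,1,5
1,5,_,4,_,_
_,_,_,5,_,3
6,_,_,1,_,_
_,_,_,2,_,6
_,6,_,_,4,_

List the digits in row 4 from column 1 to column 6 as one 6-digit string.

635124

F2 = 2: row 2 has {1,4,5}; col 6 has {3,5,6}; box has {1,4,5,6} → only 2 remains.
A3 = 4: row 3 has {3,5}; col 1 has {1,2,6}; box has {6} → only 4 remains.
E4 = 2: row 4 has {1,6}; col 5 has {1,4}; box has {1,3,5} → only 2 remains.
F4 = 4: row 4 has {1,2,6}; col 6 has {2,3,5,6}; box has {1,2,3,5} → only 4 remains.
D6 = 3: row 6 has {4,6}; col 4 has {1,2,4,5,6}; box has {2,4,6} → only 3 remains.
F6 = 1: row 6 has {3,4,6}; col 6 has {2,3,4,5,6}; box has {2,3,4,6} → only 1 remains.
E2 = 3: row 2 has {1,2,4,5}; col 5 has {1,2,4}; box has {1,2,4,5,6} → only 3 remains.
E3 = 6: row 3 has {3,4,5}; col 5 has {1,2,3,4}; box has {1,2,3,4,5} → only 6 remains.
B4 = 3: row 4 has {1,2,4,6}; col 2 has {5,6}; box has {4,6} → only 3 remains.
C4 = 5: row 4 has {1,2,3,4,6}; col 3 has {}; box has {3,4,6} → only 5 remains.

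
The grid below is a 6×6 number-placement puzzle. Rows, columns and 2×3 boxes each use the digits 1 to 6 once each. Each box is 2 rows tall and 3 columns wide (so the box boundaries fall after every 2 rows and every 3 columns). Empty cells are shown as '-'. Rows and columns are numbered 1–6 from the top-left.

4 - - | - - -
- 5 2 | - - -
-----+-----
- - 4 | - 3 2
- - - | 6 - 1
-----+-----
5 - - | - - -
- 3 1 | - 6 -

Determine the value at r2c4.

3

r3c4 = 5: row 3 has {2,3,4}; col 4 has {6}; box has {1,2,3,6} → only 5 remains.
r4c2 = 2: row 4 has {1,6}; col 2 has {3,5}; box has {4} → only 2 remains.
r4c5 = 4: row 4 has {1,2,6}; col 5 has {3,6}; box has {1,2,3,5,6} → only 4 remains.
r5c3 = 6: row 5 has {5}; col 3 has {1,2,4}; box has {1,3,5} → only 6 remains.
r6c1 = 2: row 6 has {1,3,6}; col 1 has {4,5}; box has {1,3,5,6} → only 2 remains.
r6c4 = 4: row 6 has {1,2,3,6}; col 4 has {5,6}; box has {6} → only 4 remains.
r6c6 = 5: row 6 has {1,2,3,4,6}; col 6 has {1,2}; box has {4,6} → only 5 remains.
r1c3 = 3: row 1 has {4}; col 3 has {1,2,4,6}; box has {2,4,5} → only 3 remains.
r1c6 = 6: row 1 has {3,4}; col 6 has {1,2,5}; box has {} → only 6 remains.
r2c5 = 1: row 2 has {2,5}; col 5 has {3,4,6}; box has {6} → only 1 remains.
r4c1 = 3: row 4 has {1,2,4,6}; col 1 has {2,4,5}; box has {2,4} → only 3 remains.
r4c3 = 5: row 4 has {1,2,3,4,6}; col 3 has {1,2,3,4,6}; box has {2,3,4} → only 5 remains.
r5c2 = 4: row 5 has {5,6}; col 2 has {2,3,5}; box has {1,2,3,5,6} → only 4 remains.
r5c5 = 2: row 5 has {4,5,6}; col 5 has {1,3,4,6}; box has {4,5,6} → only 2 remains.
r5c6 = 3: row 5 has {2,4,5,6}; col 6 has {1,2,5,6}; box has {2,4,5,6} → only 3 remains.
r1c2 = 1: row 1 has {3,4,6}; col 2 has {2,3,4,5}; box has {2,3,4,5} → only 1 remains.
r1c4 = 2: row 1 has {1,3,4,6}; col 4 has {4,5,6}; box has {1,6} → only 2 remains.
r1c5 = 5: row 1 has {1,2,3,4,6}; col 5 has {1,2,3,4,6}; box has {1,2,6} → only 5 remains.
r2c1 = 6: row 2 has {1,2,5}; col 1 has {2,3,4,5}; box has {1,2,3,4,5} → only 6 remains.
r2c4 = 3: row 2 has {1,2,5,6}; col 4 has {2,4,5,6}; box has {1,2,5,6} → only 3 remains.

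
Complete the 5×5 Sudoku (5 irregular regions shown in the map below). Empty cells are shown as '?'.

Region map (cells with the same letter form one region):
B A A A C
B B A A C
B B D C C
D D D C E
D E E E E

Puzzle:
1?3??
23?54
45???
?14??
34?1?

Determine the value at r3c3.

r1c2 = 2: row 1 has {1,3}; col 2 has {1,3,4,5}; region has {3,5} → only 2 remains.
r1c4 = 4: row 1 has {1,2,3}; col 4 has {1,5}; region has {2,3,5} → only 4 remains.
r1c5 = 5: row 1 has {1,2,3,4}; col 5 has {4}; region has {4} → only 5 remains.
r2c3 = 1: row 2 has {2,3,4,5}; col 3 has {3,4}; region has {2,3,4,5} → only 1 remains.
r3c3 = 2: row 3 has {4,5}; col 3 has {1,3,4}; region has {1,3,4} → only 2 remains.

2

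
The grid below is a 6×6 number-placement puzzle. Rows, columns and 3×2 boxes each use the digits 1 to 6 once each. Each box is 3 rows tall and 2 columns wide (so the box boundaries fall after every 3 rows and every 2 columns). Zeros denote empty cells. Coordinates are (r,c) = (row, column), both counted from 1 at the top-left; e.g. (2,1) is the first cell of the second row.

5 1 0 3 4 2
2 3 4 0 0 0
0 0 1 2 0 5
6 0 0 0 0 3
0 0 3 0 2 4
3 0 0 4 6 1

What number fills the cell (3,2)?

6

(1,3) = 6 (sole candidate).
(2,4) = 5 (sole candidate).
(2,5) = 1 (sole candidate).
(2,6) = 6 (sole candidate).
(3,1) = 4 (sole candidate).
(3,2) = 6: row 3 has {1,2,4,5}; col 2 has {1,3}; box has {1,2,3,4,5} → only 6 remains.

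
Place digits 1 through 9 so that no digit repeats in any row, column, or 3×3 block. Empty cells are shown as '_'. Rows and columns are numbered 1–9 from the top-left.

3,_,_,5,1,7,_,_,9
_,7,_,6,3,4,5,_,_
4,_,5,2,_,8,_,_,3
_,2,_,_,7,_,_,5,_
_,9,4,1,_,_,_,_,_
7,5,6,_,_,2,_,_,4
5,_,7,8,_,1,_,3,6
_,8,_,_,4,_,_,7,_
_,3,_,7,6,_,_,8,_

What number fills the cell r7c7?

r1c2 = 6 (sole candidate).
r3c2 = 1 (sole candidate).
r3c5 = 9 (sole candidate).
r3c8 = 6 (sole candidate).
r5c1 = 8 (sole candidate).
r5c5 = 5 (sole candidate).
r5c8 = 2 (sole candidate).
r5c9 = 7 (sole candidate).
r6c5 = 8 (sole candidate).
r7c2 = 4 (sole candidate).
r7c5 = 2 (sole candidate).
r7c7 = 9: row 7 has {1,2,3,4,5,6,7,8}; col 7 has {5}; box has {3,6,7,8} → only 9 remains.

9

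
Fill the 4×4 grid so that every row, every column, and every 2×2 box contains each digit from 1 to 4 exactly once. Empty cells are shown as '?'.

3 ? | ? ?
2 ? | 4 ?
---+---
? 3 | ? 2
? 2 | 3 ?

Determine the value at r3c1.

4

r1c4 = 1: row 1 has {3}; col 4 has {2}; box has {4} → only 1 remains.
r2c2 = 1: row 2 has {2,4}; col 2 has {2,3}; box has {2,3} → only 1 remains.
r2c4 = 3: row 2 has {1,2,4}; col 4 has {1,2}; box has {1,4} → only 3 remains.
r3c3 = 1: row 3 has {2,3}; col 3 has {3,4}; box has {2,3} → only 1 remains.
r4c4 = 4: row 4 has {2,3}; col 4 has {1,2,3}; box has {1,2,3} → only 4 remains.
r1c2 = 4: row 1 has {1,3}; col 2 has {1,2,3}; box has {1,2,3} → only 4 remains.
r1c3 = 2: row 1 has {1,3,4}; col 3 has {1,3,4}; box has {1,3,4} → only 2 remains.
r3c1 = 4: row 3 has {1,2,3}; col 1 has {2,3}; box has {2,3} → only 4 remains.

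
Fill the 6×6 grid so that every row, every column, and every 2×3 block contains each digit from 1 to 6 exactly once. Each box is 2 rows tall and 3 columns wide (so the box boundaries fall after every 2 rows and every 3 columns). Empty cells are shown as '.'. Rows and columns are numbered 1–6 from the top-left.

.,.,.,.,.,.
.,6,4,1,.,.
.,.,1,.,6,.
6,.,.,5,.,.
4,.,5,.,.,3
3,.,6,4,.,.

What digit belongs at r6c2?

r2c5 = 3: in row 2, 3 can only go here (every other open cell in that row sees a 3).
r5c4 = 6: in row 5, 6 can only go here (every other open cell in that row sees a 6).
r1c4 = 2: row 1 has {}; col 4 has {1,4,5,6}; box has {1,3} → only 2 remains.
r2c6 = 5: row 2 has {1,3,4,6}; col 6 has {3}; box has {1,2,3} → only 5 remains.
r3c4 = 3: row 3 has {1,6}; col 4 has {1,2,4,5,6}; box has {5,6} → only 3 remains.
r1c3 = 3: row 1 has {2}; col 3 has {1,4,5,6}; box has {4,6} → only 3 remains.
r1c5 = 4: row 1 has {2,3}; col 5 has {3,6}; box has {1,2,3,5} → only 4 remains.
r1c6 = 6: row 1 has {2,3,4}; col 6 has {3,5}; box has {1,2,3,4,5} → only 6 remains.
r2c1 = 2: row 2 has {1,3,4,5,6}; col 1 has {3,4,6}; box has {3,4,6} → only 2 remains.
r3c1 = 5: row 3 has {1,3,6}; col 1 has {2,3,4,6}; box has {1,6} → only 5 remains.
r4c3 = 2: row 4 has {5,6}; col 3 has {1,3,4,5,6}; box has {1,5,6} → only 2 remains.
r4c5 = 1: row 4 has {2,5,6}; col 5 has {3,4,6}; box has {3,5,6} → only 1 remains.
r4c6 = 4: row 4 has {1,2,5,6}; col 6 has {3,5,6}; box has {1,3,5,6} → only 4 remains.
r5c5 = 2: row 5 has {3,4,5,6}; col 5 has {1,3,4,6}; box has {3,4,6} → only 2 remains.
r6c5 = 5: row 6 has {3,4,6}; col 5 has {1,2,3,4,6}; box has {2,3,4,6} → only 5 remains.
r6c6 = 1: row 6 has {3,4,5,6}; col 6 has {3,4,5,6}; box has {2,3,4,5,6} → only 1 remains.
r1c1 = 1: row 1 has {2,3,4,6}; col 1 has {2,3,4,5,6}; box has {2,3,4,6} → only 1 remains.
r1c2 = 5: row 1 has {1,2,3,4,6}; col 2 has {6}; box has {1,2,3,4,6} → only 5 remains.
r3c2 = 4: row 3 has {1,3,5,6}; col 2 has {5,6}; box has {1,2,5,6} → only 4 remains.
r3c6 = 2: row 3 has {1,3,4,5,6}; col 6 has {1,3,4,5,6}; box has {1,3,4,5,6} → only 2 remains.
r4c2 = 3: row 4 has {1,2,4,5,6}; col 2 has {4,5,6}; box has {1,2,4,5,6} → only 3 remains.
r5c2 = 1: row 5 has {2,3,4,5,6}; col 2 has {3,4,5,6}; box has {3,4,5,6} → only 1 remains.
r6c2 = 2: row 6 has {1,3,4,5,6}; col 2 has {1,3,4,5,6}; box has {1,3,4,5,6} → only 2 remains.

2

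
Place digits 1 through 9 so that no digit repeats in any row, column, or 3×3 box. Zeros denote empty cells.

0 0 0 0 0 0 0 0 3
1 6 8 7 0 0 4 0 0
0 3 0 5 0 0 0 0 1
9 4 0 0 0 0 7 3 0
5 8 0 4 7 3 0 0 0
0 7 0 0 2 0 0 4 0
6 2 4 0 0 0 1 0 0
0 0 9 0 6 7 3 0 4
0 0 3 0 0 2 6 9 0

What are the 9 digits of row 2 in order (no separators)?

R2C6 = 9: row 2 has {1,4,6,7,8}; col 6 has {2,3,7}; box has {5,7} → only 9 remains.
R6C1 = 3: row 6 has {2,4,7}; col 1 has {1,5,6,9}; box has {4,5,7,8,9} → only 3 remains.
R8C1 = 8: row 8 has {3,4,6,7,9}; col 1 has {1,3,5,6,9}; box has {2,3,4,6,9} → only 8 remains.
R8C4 = 1: row 8 has {3,4,6,7,8,9}; col 4 has {4,5,7}; box has {2,6,7} → only 1 remains.
R9C1 = 7: row 9 has {2,3,6,9}; col 1 has {1,3,5,6,8,9}; box has {2,3,4,6,8,9} → only 7 remains.
R9C4 = 8: row 9 has {2,3,6,7,9}; col 4 has {1,4,5,7}; box has {1,2,6,7} → only 8 remains.
R9C9 = 5: row 9 has {2,3,6,7,8,9}; col 9 has {1,3,4}; box has {1,3,4,6,9} → only 5 remains.
R2C5 = 3: row 2 has {1,4,6,7,8,9}; col 5 has {2,6,7}; box has {5,7,9} → only 3 remains.
R2C9 = 2: row 2 has {1,3,4,6,7,8,9}; col 9 has {1,3,4,5}; box has {1,3,4} → only 2 remains.
R4C4 = 6: row 4 has {3,4,7,9}; col 4 has {1,4,5,7,8}; box has {2,3,4,7} → only 6 remains.
R4C9 = 8: row 4 has {3,4,6,7,9}; col 9 has {1,2,3,4,5}; box has {3,4,7} → only 8 remains.
R6C4 = 9: row 6 has {2,3,4,7}; col 4 has {1,4,5,6,7,8}; box has {2,3,4,6,7} → only 9 remains.
R6C7 = 5: row 6 has {2,3,4,7,9}; col 7 has {1,3,4,6,7}; box has {3,4,7,8} → only 5 remains.
R6C9 = 6: row 6 has {2,3,4,5,7,9}; col 9 has {1,2,3,4,5,8}; box has {3,4,5,7,8} → only 6 remains.
R7C4 = 3: row 7 has {1,2,4,6}; col 4 has {1,4,5,6,7,8,9}; box has {1,2,6,7,8} → only 3 remains.
R7C6 = 5: row 7 has {1,2,3,4,6}; col 6 has {2,3,7,9}; box has {1,2,3,6,7,8} → only 5 remains.
R7C9 = 7: row 7 has {1,2,3,4,5,6}; col 9 has {1,2,3,4,5,6,8}; box has {1,3,4,5,6,9} → only 7 remains.
R8C2 = 5: row 8 has {1,3,4,6,7,8,9}; col 2 has {2,3,4,6,7,8}; box has {2,3,4,6,7,8,9} → only 5 remains.
R8C8 = 2: row 8 has {1,3,4,5,6,7,8,9}; col 8 has {3,4,9}; box has {1,3,4,5,6,7,9} → only 2 remains.
R9C2 = 1: row 9 has {2,3,5,6,7,8,9}; col 2 has {2,3,4,5,6,7,8}; box has {2,3,4,5,6,7,8,9} → only 1 remains.
R9C5 = 4: row 9 has {1,2,3,5,6,7,8,9}; col 5 has {2,3,6,7}; box has {1,2,3,5,6,7,8} → only 4 remains.
R1C2 = 9: row 1 has {3}; col 2 has {1,2,3,4,5,6,7,8}; box has {1,3,6,8} → only 9 remains.
R1C4 = 2: row 1 has {3,9}; col 4 has {1,3,4,5,6,7,8,9}; box has {3,5,7,9} → only 2 remains.
R1C7 = 8: row 1 has {2,3,9}; col 7 has {1,3,4,5,6,7}; box has {1,2,3,4} → only 8 remains.
R2C8 = 5: row 2 has {1,2,3,4,6,7,8,9}; col 8 has {2,3,4,9}; box has {1,2,3,4,8} → only 5 remains.

168739452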